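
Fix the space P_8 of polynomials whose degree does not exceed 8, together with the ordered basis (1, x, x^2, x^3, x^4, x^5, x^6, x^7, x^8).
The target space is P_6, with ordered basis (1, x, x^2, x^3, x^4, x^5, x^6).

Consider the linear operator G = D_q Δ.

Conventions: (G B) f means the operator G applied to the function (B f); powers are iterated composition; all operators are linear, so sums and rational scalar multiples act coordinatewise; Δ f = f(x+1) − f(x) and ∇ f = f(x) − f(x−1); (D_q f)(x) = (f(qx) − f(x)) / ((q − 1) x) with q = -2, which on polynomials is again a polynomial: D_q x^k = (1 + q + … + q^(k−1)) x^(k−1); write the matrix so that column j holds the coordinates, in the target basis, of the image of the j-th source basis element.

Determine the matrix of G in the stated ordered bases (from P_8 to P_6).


image of 1: 0
image of x: 0
image of x^2: 2
image of x^3: -3x + 3
image of x^4: 12x^2 - 6x + 4
image of x^5: -25x^3 + 30x^2 - 10x + 5
image of x^6: 66x^4 - 75x^3 + 60x^2 - 15x + 6
image of x^7: -147x^5 + 231x^4 - 175x^3 + 105x^2 - 21x + 7
image of x^8: 344x^6 - 588x^5 + 616x^4 - 350x^3 + 168x^2 - 28x + 8
each image's coordinates form column j of the matrix

the matrix is [[0, 0, 2, 3, 4, 5, 6, 7, 8]; [0, 0, 0, -3, -6, -10, -15, -21, -28]; [0, 0, 0, 0, 12, 30, 60, 105, 168]; [0, 0, 0, 0, 0, -25, -75, -175, -350]; [0, 0, 0, 0, 0, 0, 66, 231, 616]; [0, 0, 0, 0, 0, 0, 0, -147, -588]; [0, 0, 0, 0, 0, 0, 0, 0, 344]] (rows listed top to bottom)


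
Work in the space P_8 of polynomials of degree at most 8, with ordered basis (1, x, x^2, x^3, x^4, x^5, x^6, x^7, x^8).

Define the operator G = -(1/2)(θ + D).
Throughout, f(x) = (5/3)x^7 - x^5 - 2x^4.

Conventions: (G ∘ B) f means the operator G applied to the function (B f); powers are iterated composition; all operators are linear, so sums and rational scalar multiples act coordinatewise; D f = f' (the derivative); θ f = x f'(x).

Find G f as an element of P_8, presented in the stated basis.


θ f = (35/3)x^7 - 5x^5 - 8x^4
D f = (35/3)x^6 - 5x^4 - 8x^3
(θ + D) f = (35/3)x^7 + (35/3)x^6 - 5x^5 - 13x^4 - 8x^3
(-(1/2)(θ + D)) f = -(35/6)x^7 - (35/6)x^6 + (5/2)x^5 + (13/2)x^4 + 4x^3

g(x) = -(35/6)x^7 - (35/6)x^6 + (5/2)x^5 + (13/2)x^4 + 4x^3


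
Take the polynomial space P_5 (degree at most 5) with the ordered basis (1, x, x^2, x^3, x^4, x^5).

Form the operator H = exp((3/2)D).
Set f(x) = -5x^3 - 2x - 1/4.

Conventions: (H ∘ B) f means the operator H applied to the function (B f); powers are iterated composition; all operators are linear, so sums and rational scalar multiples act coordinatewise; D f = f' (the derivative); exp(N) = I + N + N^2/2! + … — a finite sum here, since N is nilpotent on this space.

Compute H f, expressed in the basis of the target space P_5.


g(x) = -5x^3 - (45/2)x^2 - (143/4)x - 161/8

order-1 term: -(45/2)x^2 - 3
order-2 term: -(135/4)x
order-3 term: -135/8
the series for exp((3/2)D) f terminates at order 3
exp((3/2)D) f = -5x^3 - (45/2)x^2 - (143/4)x - 161/8


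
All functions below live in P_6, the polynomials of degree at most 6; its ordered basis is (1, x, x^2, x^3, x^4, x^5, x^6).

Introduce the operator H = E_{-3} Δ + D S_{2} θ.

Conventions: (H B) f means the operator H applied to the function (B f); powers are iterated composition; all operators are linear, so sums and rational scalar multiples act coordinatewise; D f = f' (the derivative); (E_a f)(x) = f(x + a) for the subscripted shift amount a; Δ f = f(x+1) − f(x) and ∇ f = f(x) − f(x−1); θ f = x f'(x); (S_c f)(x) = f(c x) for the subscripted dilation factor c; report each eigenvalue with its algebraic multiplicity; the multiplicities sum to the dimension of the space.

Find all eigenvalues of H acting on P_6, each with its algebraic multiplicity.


λ = 0 (multiplicity 7)

image of 1: 0
image of x: 3
image of x^2: 18x - 5
image of x^3: 75x^2 - 15x + 19
image of x^4: 260x^3 - 30x^2 + 76x - 65
image of x^5: 805x^4 - 50x^3 + 190x^2 - 325x + 211
image of x^6: 2310x^5 - 75x^4 + 380x^3 - 975x^2 + 1266x - 665
the matrix is upper triangular; its diagonal is (0, 0, 0, 0, 0, 0, 0)
for a triangular matrix the eigenvalues are the diagonal entries, with algebraic multiplicity their repetition count


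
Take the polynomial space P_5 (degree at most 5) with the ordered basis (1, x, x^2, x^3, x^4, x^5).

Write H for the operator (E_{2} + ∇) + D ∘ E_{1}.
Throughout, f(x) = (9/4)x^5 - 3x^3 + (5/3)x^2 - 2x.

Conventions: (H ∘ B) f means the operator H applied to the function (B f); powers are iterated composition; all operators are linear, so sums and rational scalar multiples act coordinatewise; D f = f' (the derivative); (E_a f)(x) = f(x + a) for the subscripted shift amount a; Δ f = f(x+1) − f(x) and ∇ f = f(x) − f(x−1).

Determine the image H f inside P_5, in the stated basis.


E_{2} f = (9/4)x^5 + (45/2)x^4 + 87x^3 + (491/3)x^2 + (446/3)x + 152/3
∇ f = (45/4)x^4 - (45/2)x^3 + (27/2)x^2 + (13/12)x - 53/12
(E_{2} + ∇) f = (9/4)x^5 + (135/4)x^4 + (129/2)x^3 + (1063/6)x^2 + (599/4)x + 185/4
E_{1} f = (9/4)x^5 + (45/4)x^4 + (39/2)x^3 + (91/6)x^2 + (43/12)x - 13/12
D E_{1} f = (45/4)x^4 + 45x^3 + (117/2)x^2 + (91/3)x + 43/12
((E_{2} + ∇) + D ∘ E_{1}) f = (9/4)x^5 + 45x^4 + (219/2)x^3 + (707/3)x^2 + (2161/12)x + 299/6

the result is g(x) = (9/4)x^5 + 45x^4 + (219/2)x^3 + (707/3)x^2 + (2161/12)x + 299/6


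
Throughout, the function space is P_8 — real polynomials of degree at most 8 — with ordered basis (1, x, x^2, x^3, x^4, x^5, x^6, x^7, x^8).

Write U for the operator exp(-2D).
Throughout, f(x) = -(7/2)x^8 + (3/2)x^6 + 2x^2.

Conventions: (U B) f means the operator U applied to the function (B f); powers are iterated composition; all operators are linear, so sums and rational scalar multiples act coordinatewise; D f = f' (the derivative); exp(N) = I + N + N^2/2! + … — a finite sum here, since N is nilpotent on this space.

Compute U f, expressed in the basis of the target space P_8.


the result is g(x) = -(7/2)x^8 + 56x^7 - (781/2)x^6 + 1550x^5 - 3830x^4 + 6032x^3 - 5910x^2 + 3288x - 792

order-1 term: 56x^7 - 18x^5 - 8x
order-2 term: -392x^6 + 90x^4 + 8
order-3 term: 1568x^5 - 240x^3
order-4 term: -3920x^4 + 360x^2
order-5 term: 6272x^3 - 288x
order-6 term: -6272x^2 + 96
order-7 term: 3584x
order-8 term: -896
the series for exp(-2D) f terminates at order 8
exp(-2D) f = -(7/2)x^8 + 56x^7 - (781/2)x^6 + 1550x^5 - 3830x^4 + 6032x^3 - 5910x^2 + 3288x - 792


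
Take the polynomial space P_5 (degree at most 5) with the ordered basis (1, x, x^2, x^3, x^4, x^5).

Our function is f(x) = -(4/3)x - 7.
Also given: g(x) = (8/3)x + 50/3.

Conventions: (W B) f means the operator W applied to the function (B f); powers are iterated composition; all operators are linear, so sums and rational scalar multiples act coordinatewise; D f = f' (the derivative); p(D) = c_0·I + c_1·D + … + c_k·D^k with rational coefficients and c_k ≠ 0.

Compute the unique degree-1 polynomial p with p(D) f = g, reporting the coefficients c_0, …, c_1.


p(D) = -2·I − 2·D, i.e. c_0 = -2, c_1 = -2

D^0 f = -(4/3)x - 7
D^1 f = -4/3
matching coefficients of g against c_0 f + c_1 Df + … from the top degree down determines the c_i
solution: c_0 = -2, c_1 = -2


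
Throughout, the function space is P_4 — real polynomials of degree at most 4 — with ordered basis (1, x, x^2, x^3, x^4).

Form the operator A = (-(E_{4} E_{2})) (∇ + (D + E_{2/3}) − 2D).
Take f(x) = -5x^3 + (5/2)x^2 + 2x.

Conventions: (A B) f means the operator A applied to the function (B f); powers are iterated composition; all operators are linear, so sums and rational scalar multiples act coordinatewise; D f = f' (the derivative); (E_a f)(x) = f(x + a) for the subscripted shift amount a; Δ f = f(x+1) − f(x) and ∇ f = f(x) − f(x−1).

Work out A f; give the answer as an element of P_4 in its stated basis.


∇ f = -15x^2 + 20x - 11/2
D f = -15x^2 + 5x + 2
E_{2/3} f = -5x^3 - (15/2)x^2 - (4/3)x + 26/27
(D + E_{2/3}) f = -5x^3 - (45/2)x^2 + (11/3)x + 80/27
D f = -15x^2 + 5x + 2
(-2D) f = 30x^2 - 10x - 4
(∇ + (D + E_{2/3}) − 2D) f = -5x^3 - (15/2)x^2 + (41/3)x - 353/54
E_{2} (∇ + (D + E_{2/3}) − 2D) f = -5x^3 - (75/2)x^2 - (229/3)x - 2657/54
E_{4} E_{2} (∇ + (D + E_{2/3}) − 2D) f = -5x^3 - (195/2)x^2 - (1849/3)x - 68825/54
(-(E_{4} E_{2})) (∇ + (D + E_{2/3}) − 2D) f = 5x^3 + (195/2)x^2 + (1849/3)x + 68825/54

the image equals g(x) = 5x^3 + (195/2)x^2 + (1849/3)x + 68825/54


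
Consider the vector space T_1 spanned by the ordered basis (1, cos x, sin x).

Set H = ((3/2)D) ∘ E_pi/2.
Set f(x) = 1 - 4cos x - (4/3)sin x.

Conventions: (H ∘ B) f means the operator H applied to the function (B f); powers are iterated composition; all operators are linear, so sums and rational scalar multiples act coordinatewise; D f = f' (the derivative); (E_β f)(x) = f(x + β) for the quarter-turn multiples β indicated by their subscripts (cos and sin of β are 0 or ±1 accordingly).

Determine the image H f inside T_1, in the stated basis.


the result is g(x) = 6cos x + 2sin x

E_pi/2 f = 1 - (4/3)cos x + 4sin x
D E_pi/2 f = 4cos x + (4/3)sin x
((3/2)D) E_pi/2 f = 6cos x + 2sin x


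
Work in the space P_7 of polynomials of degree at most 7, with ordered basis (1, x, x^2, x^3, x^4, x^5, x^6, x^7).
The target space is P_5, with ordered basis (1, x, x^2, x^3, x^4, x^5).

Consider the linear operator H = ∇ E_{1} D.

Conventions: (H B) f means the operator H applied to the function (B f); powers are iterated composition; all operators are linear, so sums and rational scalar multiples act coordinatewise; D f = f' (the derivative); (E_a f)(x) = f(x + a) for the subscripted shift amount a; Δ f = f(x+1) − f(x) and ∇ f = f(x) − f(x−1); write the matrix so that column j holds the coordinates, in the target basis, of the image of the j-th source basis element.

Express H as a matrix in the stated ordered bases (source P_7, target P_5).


the matrix is [[0, 0, 2, 3, 4, 5, 6, 7]; [0, 0, 0, 6, 12, 20, 30, 42]; [0, 0, 0, 0, 12, 30, 60, 105]; [0, 0, 0, 0, 0, 20, 60, 140]; [0, 0, 0, 0, 0, 0, 30, 105]; [0, 0, 0, 0, 0, 0, 0, 42]] (rows listed top to bottom)

image of 1: 0
image of x: 0
image of x^2: 2
image of x^3: 6x + 3
image of x^4: 12x^2 + 12x + 4
image of x^5: 20x^3 + 30x^2 + 20x + 5
image of x^6: 30x^4 + 60x^3 + 60x^2 + 30x + 6
image of x^7: 42x^5 + 105x^4 + 140x^3 + 105x^2 + 42x + 7
each image's coordinates form column j of the matrix


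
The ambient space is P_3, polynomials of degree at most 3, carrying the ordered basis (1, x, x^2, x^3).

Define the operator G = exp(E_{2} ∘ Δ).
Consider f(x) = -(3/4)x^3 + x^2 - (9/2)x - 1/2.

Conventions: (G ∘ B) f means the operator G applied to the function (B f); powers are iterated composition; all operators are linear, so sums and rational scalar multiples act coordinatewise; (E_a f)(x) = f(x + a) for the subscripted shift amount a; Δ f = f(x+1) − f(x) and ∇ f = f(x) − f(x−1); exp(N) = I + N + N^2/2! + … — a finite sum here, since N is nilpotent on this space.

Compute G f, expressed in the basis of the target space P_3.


order-1 term: -(9/4)x^2 - (37/4)x - 55/4
order-2 term: -(9/4)x - 41/4
order-3 term: -3/4
the series for exp(E_{2} ∘ Δ) f terminates at order 3
exp(E_{2} ∘ Δ) f = -(3/4)x^3 - (5/4)x^2 - 16x - 101/4

the image equals g(x) = -(3/4)x^3 - (5/4)x^2 - 16x - 101/4


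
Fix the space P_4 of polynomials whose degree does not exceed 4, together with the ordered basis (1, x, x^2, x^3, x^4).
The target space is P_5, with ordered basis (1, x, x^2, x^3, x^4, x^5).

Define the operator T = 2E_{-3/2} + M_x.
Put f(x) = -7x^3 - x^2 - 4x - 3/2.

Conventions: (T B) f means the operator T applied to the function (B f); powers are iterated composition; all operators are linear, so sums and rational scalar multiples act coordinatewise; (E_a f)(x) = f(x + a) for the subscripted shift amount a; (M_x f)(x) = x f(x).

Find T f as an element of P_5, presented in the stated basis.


E_{-3/2} f = -7x^3 + (61/2)x^2 - (193/4)x + 207/8
(2E_{-3/2}) f = -14x^3 + 61x^2 - (193/2)x + 207/4
M_x f = -7x^4 - x^3 - 4x^2 - (3/2)x
(2E_{-3/2} + M_x) f = -7x^4 - 15x^3 + 57x^2 - 98x + 207/4

the result is g(x) = -7x^4 - 15x^3 + 57x^2 - 98x + 207/4


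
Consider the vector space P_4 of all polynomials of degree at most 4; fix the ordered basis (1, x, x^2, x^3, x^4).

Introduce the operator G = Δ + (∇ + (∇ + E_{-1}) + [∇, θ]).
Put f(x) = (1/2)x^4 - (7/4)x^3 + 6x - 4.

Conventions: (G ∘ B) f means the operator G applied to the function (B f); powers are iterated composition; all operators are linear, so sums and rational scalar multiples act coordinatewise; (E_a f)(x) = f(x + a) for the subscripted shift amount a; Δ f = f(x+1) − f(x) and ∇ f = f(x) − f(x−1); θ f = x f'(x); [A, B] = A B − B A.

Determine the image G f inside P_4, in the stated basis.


Δ f = 2x^3 - (9/4)x^2 - (13/4)x + 19/4
∇ f = 2x^3 - (33/4)x^2 + (29/4)x + 15/4
∇ f = 2x^3 - (33/4)x^2 + (29/4)x + 15/4
E_{-1} f = (1/2)x^4 - (15/4)x^3 + (33/4)x^2 - (5/4)x - 31/4
(∇ + E_{-1}) f = (1/2)x^4 - (7/4)x^3 + 6x - 4
θ f = 2x^4 - (21/4)x^3 + 6x
∇ θ f = 8x^3 - (111/4)x^2 + (95/4)x - 5/4
∇ f = 2x^3 - (33/4)x^2 + (29/4)x + 15/4
θ ∇ f = 6x^3 - (33/2)x^2 + (29/4)x
[∇, θ] f = 2x^3 - (45/4)x^2 + (33/2)x - 5/4
(∇ + (∇ + E_{-1}) + [∇, θ]) f = (1/2)x^4 + (9/4)x^3 - (39/2)x^2 + (119/4)x - 3/2
(Δ + (∇ + (∇ + E_{-1}) + [∇, θ])) f = (1/2)x^4 + (17/4)x^3 - (87/4)x^2 + (53/2)x + 13/4

the image equals g(x) = (1/2)x^4 + (17/4)x^3 - (87/4)x^2 + (53/2)x + 13/4


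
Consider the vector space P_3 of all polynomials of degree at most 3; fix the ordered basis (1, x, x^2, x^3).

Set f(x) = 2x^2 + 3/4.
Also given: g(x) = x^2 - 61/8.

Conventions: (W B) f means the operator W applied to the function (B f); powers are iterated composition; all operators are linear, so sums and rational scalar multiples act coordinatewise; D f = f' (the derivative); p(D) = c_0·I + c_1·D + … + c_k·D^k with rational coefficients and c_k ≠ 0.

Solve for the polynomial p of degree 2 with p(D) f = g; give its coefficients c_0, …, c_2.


D^0 f = 2x^2 + 3/4
D^1 f = 4x
D^2 f = 4
matching coefficients of g against c_0 f + c_1 Df + … from the top degree down determines the c_i
solution: c_0 = 1/2, c_1 = 0, c_2 = -2

c_0 = 1/2, c_1 = 0, c_2 = -2


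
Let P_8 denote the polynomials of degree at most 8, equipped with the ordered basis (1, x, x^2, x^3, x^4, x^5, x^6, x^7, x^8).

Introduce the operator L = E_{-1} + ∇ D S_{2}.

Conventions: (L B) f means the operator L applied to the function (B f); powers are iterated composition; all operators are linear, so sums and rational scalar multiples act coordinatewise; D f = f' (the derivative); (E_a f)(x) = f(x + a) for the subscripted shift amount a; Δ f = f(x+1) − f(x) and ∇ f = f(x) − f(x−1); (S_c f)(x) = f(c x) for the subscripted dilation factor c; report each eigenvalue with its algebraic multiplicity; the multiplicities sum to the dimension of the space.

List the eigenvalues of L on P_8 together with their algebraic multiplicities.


image of 1: 1
image of x: x - 1
image of x^2: x^2 - 2x + 9
image of x^3: x^3 - 3x^2 + 51x - 25
image of x^4: x^4 - 4x^3 + 198x^2 - 196x + 65
image of x^5: x^5 - 5x^4 + 650x^3 - 970x^2 + 645x - 161
image of x^6: x^6 - 6x^5 + 1935x^4 - 3860x^3 + 3855x^2 - 1926x + 385
image of x^7: x^7 - 7x^6 + 5397x^5 - 13475x^4 + 17955x^3 - 13461x^2 + 5383x - 897
image of x^8: x^8 - 8x^7 + 14364x^6 - 43064x^5 + 71750x^4 - 71736x^3 + 43036x^2 - 14344x + 2049
the matrix is upper triangular; its diagonal is (1, 1, 1, 1, 1, 1, 1, 1, 1)
for a triangular matrix the eigenvalues are the diagonal entries, with algebraic multiplicity their repetition count

λ = 1 (multiplicity 9)


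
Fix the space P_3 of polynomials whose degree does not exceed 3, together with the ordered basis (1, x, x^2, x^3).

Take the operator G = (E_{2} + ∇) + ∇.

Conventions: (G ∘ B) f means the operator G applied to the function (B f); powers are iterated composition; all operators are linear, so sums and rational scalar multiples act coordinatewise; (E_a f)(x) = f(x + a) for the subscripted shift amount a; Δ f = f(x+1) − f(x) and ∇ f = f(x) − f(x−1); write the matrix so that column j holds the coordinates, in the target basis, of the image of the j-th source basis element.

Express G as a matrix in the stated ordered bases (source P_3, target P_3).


image of 1: 1
image of x: x + 4
image of x^2: x^2 + 8x + 2
image of x^3: x^3 + 12x^2 + 6x + 10
each image's coordinates form column j of the matrix

the matrix is [[1, 4, 2, 10]; [0, 1, 8, 6]; [0, 0, 1, 12]; [0, 0, 0, 1]] (rows listed top to bottom)


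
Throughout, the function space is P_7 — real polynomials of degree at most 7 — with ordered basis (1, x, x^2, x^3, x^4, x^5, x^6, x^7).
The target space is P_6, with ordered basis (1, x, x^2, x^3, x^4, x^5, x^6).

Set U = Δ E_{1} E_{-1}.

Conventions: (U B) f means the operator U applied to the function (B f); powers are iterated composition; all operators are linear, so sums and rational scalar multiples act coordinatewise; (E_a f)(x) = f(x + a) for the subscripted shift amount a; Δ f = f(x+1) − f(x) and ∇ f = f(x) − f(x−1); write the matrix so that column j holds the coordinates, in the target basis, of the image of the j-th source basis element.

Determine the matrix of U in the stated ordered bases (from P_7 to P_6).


the matrix is [[0, 1, 1, 1, 1, 1, 1, 1]; [0, 0, 2, 3, 4, 5, 6, 7]; [0, 0, 0, 3, 6, 10, 15, 21]; [0, 0, 0, 0, 4, 10, 20, 35]; [0, 0, 0, 0, 0, 5, 15, 35]; [0, 0, 0, 0, 0, 0, 6, 21]; [0, 0, 0, 0, 0, 0, 0, 7]] (rows listed top to bottom)

image of 1: 0
image of x: 1
image of x^2: 2x + 1
image of x^3: 3x^2 + 3x + 1
image of x^4: 4x^3 + 6x^2 + 4x + 1
image of x^5: 5x^4 + 10x^3 + 10x^2 + 5x + 1
image of x^6: 6x^5 + 15x^4 + 20x^3 + 15x^2 + 6x + 1
image of x^7: 7x^6 + 21x^5 + 35x^4 + 35x^3 + 21x^2 + 7x + 1
each image's coordinates form column j of the matrix


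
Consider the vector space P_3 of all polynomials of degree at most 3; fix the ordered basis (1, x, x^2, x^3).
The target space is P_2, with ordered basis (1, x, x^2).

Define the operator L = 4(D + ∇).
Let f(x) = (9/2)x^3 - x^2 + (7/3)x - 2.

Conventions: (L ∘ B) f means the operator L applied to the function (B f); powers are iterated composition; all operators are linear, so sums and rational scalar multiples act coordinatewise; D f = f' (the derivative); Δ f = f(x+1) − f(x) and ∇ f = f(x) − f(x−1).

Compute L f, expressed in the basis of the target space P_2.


the result is g(x) = 108x^2 - 70x + 122/3

D f = (27/2)x^2 - 2x + 7/3
∇ f = (27/2)x^2 - (31/2)x + 47/6
(D + ∇) f = 27x^2 - (35/2)x + 61/6
(4(D + ∇)) f = 108x^2 - 70x + 122/3


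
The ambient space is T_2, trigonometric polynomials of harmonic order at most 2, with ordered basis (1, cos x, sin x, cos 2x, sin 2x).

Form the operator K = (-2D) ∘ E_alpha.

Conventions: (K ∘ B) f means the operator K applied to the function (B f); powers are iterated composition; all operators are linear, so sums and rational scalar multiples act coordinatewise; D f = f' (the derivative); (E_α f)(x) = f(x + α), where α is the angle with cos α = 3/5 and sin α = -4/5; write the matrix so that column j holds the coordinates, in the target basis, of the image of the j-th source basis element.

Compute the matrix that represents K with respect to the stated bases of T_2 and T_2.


the matrix is [[0, 0, 0, 0, 0]; [0, -8/5, -6/5, 0, 0]; [0, 6/5, -8/5, 0, 0]; [0, 0, 0, -96/25, 28/25]; [0, 0, 0, -28/25, -96/25]] (rows listed top to bottom)

image of 1: 0
image of cos x: -(8/5)cos x + (6/5)sin x
image of sin x: -(6/5)cos x - (8/5)sin x
image of cos 2x: -(96/25)cos 2x - (28/25)sin 2x
image of sin 2x: (28/25)cos 2x - (96/25)sin 2x
each image's coordinates form column j of the matrix


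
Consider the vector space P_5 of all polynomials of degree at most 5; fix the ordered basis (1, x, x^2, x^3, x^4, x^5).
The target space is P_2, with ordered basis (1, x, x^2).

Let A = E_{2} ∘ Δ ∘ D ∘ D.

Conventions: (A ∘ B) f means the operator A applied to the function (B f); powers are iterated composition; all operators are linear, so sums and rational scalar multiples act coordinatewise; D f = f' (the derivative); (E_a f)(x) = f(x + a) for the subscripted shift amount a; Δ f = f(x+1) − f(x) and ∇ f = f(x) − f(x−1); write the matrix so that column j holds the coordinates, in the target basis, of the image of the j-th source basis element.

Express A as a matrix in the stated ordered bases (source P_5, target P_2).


image of 1: 0
image of x: 0
image of x^2: 0
image of x^3: 6
image of x^4: 24x + 60
image of x^5: 60x^2 + 300x + 380
each image's coordinates form column j of the matrix

the matrix is [[0, 0, 0, 6, 60, 380]; [0, 0, 0, 0, 24, 300]; [0, 0, 0, 0, 0, 60]] (rows listed top to bottom)


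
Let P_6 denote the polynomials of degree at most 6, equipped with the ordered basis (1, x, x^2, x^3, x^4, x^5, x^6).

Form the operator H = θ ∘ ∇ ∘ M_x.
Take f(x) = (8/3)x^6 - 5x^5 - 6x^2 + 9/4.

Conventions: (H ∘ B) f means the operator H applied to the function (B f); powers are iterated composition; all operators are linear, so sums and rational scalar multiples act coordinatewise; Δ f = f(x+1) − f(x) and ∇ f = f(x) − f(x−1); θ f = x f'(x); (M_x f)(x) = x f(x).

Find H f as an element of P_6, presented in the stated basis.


M_x f = (8/3)x^7 - 5x^6 - 6x^3 + (9/4)x
∇ M_x f = (56/3)x^6 - 86x^5 + (505/3)x^4 - (580/3)x^3 + 113x^2 - (92/3)x + 47/12
θ ∇ M_x f = 112x^6 - 430x^5 + (2020/3)x^4 - 580x^3 + 226x^2 - (92/3)x

the image equals g(x) = 112x^6 - 430x^5 + (2020/3)x^4 - 580x^3 + 226x^2 - (92/3)x


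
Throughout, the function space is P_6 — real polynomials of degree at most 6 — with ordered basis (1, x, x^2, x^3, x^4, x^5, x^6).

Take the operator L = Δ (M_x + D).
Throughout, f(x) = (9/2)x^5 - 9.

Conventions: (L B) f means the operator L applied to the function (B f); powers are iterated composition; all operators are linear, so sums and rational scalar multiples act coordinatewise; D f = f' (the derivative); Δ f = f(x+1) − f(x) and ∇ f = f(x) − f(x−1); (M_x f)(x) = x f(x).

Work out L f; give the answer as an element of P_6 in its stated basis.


the image equals g(x) = 27x^5 + (135/2)x^4 + 180x^3 + (405/2)x^2 + 117x + 18

M_x f = (9/2)x^6 - 9x
D f = (45/2)x^4
(M_x + D) f = (9/2)x^6 + (45/2)x^4 - 9x
Δ (M_x + D) f = 27x^5 + (135/2)x^4 + 180x^3 + (405/2)x^2 + 117x + 18


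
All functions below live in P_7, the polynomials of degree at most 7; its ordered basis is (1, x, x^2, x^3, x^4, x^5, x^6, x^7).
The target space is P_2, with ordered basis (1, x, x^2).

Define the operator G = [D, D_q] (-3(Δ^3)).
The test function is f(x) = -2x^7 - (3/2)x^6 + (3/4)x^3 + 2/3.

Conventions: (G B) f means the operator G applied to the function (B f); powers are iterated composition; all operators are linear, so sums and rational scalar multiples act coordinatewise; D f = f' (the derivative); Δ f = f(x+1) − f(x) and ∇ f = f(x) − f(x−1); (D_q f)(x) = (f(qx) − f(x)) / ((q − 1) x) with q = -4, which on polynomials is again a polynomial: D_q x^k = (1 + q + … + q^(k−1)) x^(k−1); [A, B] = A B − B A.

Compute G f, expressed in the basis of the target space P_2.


Δ f = -14x^6 - 51x^5 - (185/2)x^4 - 100x^3 - (249/4)x^2 - (83/4)x - 11/4
Δ Δ f = -84x^5 - 465x^4 - 1160x^3 - 1575x^2 - (2267/2)x - 681/2
Δ Δ Δ f = -420x^4 - 2700x^3 - 7110x^2 - 8910x - 8835/2
(-3(Δ^3)) f = 1260x^4 + 8100x^3 + 21330x^2 + 26730x + 26505/2
D_q (-3(Δ^3)) f = -64260x^3 + 105300x^2 - 63990x + 26730
D D_q (-3(Δ^3)) f = -192780x^2 + 210600x - 63990
D (-3(Δ^3)) f = 5040x^3 + 24300x^2 + 42660x + 26730
D_q D (-3(Δ^3)) f = 65520x^2 - 72900x + 42660
[D, D_q] (-3(Δ^3)) f = -258300x^2 + 283500x - 106650

the result is g(x) = -258300x^2 + 283500x - 106650


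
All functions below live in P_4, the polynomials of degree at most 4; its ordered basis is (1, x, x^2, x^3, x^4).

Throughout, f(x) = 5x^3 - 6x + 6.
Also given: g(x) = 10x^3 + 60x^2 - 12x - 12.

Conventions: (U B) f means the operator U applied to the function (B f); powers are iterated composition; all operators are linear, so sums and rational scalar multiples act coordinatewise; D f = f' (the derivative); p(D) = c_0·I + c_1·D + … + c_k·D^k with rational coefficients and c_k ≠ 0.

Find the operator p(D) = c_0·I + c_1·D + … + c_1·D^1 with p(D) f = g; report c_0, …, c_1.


D^0 f = 5x^3 - 6x + 6
D^1 f = 15x^2 - 6
matching coefficients of g against c_0 f + c_1 Df + … from the top degree down determines the c_i
solution: c_0 = 2, c_1 = 4

c_0 = 2, c_1 = 4


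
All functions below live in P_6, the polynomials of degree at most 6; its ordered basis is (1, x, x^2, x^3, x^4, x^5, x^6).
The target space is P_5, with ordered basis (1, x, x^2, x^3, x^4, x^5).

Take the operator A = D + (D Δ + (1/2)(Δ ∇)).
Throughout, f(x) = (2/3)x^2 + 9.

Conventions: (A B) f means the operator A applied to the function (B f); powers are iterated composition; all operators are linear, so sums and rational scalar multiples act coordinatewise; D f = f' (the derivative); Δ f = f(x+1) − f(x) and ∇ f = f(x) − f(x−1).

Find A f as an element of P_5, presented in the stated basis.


the result is g(x) = (4/3)x + 2

D f = (4/3)x
Δ f = (4/3)x + 2/3
D Δ f = 4/3
∇ f = (4/3)x - 2/3
Δ ∇ f = 4/3
((1/2)(Δ ∇)) f = 2/3
(D Δ + (1/2)(Δ ∇)) f = 2
(D + (D Δ + (1/2)(Δ ∇))) f = (4/3)x + 2


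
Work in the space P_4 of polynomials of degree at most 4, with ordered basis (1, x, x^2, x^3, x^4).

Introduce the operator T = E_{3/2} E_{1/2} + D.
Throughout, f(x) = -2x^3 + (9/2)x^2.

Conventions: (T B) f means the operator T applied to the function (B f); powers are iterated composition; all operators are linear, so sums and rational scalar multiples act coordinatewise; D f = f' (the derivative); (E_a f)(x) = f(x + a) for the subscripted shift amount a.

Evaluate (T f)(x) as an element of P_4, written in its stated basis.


the result is g(x) = -2x^3 - (27/2)x^2 + 3x + 2

E_{1/2} f = -2x^3 + (3/2)x^2 + 3x + 7/8
E_{3/2} E_{1/2} f = -2x^3 - (15/2)x^2 - 6x + 2
D f = -6x^2 + 9x
(E_{3/2} E_{1/2} + D) f = -2x^3 - (27/2)x^2 + 3x + 2


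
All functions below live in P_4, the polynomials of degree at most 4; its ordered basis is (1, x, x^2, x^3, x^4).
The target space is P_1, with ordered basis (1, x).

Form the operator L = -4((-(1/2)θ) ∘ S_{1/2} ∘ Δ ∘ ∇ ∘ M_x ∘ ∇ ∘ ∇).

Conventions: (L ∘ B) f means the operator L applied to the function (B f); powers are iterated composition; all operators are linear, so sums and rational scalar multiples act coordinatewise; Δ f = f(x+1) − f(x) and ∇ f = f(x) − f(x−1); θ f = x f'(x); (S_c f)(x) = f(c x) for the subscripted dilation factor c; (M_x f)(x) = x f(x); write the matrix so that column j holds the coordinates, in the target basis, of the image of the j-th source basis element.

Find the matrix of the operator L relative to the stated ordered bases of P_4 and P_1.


the matrix is [[0, 0, 0, 0, 0]; [0, 0, 0, 0, 72]] (rows listed top to bottom)

image of 1: 0
image of x: 0
image of x^2: 0
image of x^3: 0
image of x^4: 72x
each image's coordinates form column j of the matrix


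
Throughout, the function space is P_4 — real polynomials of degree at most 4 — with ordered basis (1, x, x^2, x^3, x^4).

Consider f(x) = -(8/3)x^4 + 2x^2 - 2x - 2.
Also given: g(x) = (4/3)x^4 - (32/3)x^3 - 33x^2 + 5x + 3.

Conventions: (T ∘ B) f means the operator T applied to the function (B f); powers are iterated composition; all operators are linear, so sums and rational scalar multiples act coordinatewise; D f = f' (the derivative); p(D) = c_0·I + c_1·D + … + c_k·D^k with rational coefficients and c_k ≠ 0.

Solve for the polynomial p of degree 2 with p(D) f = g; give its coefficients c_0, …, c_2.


D^0 f = -(8/3)x^4 + 2x^2 - 2x - 2
D^1 f = -(32/3)x^3 + 4x - 2
D^2 f = -32x^2 + 4
matching coefficients of g against c_0 f + c_1 Df + … from the top degree down determines the c_i
solution: c_0 = -1/2, c_1 = 1, c_2 = 1

c_0 = -1/2, c_1 = 1, c_2 = 1


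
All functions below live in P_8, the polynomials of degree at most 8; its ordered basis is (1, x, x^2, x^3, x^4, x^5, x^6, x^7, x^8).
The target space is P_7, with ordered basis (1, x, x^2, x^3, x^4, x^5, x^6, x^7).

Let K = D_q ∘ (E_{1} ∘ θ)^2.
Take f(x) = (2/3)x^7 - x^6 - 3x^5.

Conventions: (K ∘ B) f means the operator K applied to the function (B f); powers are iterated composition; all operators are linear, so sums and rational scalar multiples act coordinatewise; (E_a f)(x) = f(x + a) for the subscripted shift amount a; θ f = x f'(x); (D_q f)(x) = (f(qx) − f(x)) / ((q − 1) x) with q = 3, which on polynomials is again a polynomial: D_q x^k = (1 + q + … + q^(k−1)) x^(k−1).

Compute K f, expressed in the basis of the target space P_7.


the result is g(x) = (107114/3)x^6 + (424424/3)x^5 + 227601x^4 + (565400/3)x^3 + (247520/3)x^2 + 16608x + 2192/3

θ f = (14/3)x^7 - 6x^6 - 15x^5
E_{1} θ f = (14/3)x^7 + (80/3)x^6 + 47x^5 - (5/3)x^4 - (320/3)x^3 - 142x^2 - (235/3)x - 49/3
θ (E_{1} ∘ θ) f = (98/3)x^7 + 160x^6 + 235x^5 - (20/3)x^4 - 320x^3 - 284x^2 - (235/3)x
E_{1} θ (E_{1} ∘ θ) f = (98/3)x^7 + (1166/3)x^6 + 1881x^5 + (14135/3)x^4 + (19040/3)x^3 + 4152x^2 + (2192/3)x - 784/3
D_q (E_{1} ∘ θ)^2 f = (107114/3)x^6 + (424424/3)x^5 + 227601x^4 + (565400/3)x^3 + (247520/3)x^2 + 16608x + 2192/3


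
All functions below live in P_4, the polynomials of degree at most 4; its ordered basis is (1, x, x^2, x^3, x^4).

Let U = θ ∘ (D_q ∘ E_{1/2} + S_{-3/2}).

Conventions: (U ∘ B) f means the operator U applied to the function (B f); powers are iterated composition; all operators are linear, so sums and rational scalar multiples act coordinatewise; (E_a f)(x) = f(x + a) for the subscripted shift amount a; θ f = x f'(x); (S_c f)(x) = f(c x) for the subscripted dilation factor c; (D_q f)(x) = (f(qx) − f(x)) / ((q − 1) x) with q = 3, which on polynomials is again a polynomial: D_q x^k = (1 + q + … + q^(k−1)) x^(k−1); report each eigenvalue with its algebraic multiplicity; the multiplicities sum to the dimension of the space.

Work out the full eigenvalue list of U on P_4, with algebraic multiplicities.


λ = -81/8 (multiplicity 1), λ = -3/2 (multiplicity 1), λ = 0 (multiplicity 1), λ = 9/2 (multiplicity 1), λ = 81/4 (multiplicity 1)

image of 1: 0
image of x: -(3/2)x
image of x^2: (9/2)x^2 + 4x
image of x^3: -(81/8)x^3 + 26x^2 + 6x
image of x^4: (81/4)x^4 + 120x^3 + 52x^2 + 6x
the matrix is upper triangular; its diagonal is (0, -3/2, 9/2, -81/8, 81/4)
for a triangular matrix the eigenvalues are the diagonal entries, with algebraic multiplicity their repetition count


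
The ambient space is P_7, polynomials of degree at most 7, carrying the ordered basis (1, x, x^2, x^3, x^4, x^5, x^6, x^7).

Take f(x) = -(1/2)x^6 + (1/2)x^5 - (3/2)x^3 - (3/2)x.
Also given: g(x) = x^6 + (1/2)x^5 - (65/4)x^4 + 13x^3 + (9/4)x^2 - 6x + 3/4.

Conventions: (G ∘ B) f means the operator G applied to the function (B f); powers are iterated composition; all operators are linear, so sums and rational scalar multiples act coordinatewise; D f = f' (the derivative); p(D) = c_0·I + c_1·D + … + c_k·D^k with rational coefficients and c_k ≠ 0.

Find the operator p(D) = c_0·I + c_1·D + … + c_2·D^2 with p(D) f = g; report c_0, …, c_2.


D^0 f = -(1/2)x^6 + (1/2)x^5 - (3/2)x^3 - (3/2)x
D^1 f = -3x^5 + (5/2)x^4 - (9/2)x^2 - 3/2
D^2 f = -15x^4 + 10x^3 - 9x
matching coefficients of g against c_0 f + c_1 Df + … from the top degree down determines the c_i
solution: c_0 = -2, c_1 = -1/2, c_2 = 1

p(D) = -2·I − (1/2)·D + D^2, i.e. c_0 = -2, c_1 = -1/2, c_2 = 1


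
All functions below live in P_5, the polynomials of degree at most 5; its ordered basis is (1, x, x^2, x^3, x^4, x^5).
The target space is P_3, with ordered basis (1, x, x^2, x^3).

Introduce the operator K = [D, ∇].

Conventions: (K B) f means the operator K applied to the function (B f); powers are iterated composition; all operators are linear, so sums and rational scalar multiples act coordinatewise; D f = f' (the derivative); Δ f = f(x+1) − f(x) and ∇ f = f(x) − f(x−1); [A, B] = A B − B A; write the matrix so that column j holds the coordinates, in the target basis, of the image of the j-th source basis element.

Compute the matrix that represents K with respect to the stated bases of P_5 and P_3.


the matrix is [[0, 0, 0, 0, 0, 0]; [0, 0, 0, 0, 0, 0]; [0, 0, 0, 0, 0, 0]; [0, 0, 0, 0, 0, 0]] (rows listed top to bottom)

image of 1: 0
image of x: 0
image of x^2: 0
image of x^3: 0
image of x^4: 0
image of x^5: 0
each image's coordinates form column j of the matrix


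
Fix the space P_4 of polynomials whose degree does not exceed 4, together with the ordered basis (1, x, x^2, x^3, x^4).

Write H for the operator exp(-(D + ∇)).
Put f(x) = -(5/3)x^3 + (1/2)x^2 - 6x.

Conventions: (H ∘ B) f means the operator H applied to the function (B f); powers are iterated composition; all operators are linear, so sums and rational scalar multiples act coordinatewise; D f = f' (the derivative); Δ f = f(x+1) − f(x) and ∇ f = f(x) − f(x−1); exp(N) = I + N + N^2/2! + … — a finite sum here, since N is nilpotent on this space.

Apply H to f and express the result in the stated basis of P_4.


g(x) = -(5/3)x^3 + (21/2)x^2 - 33x + 79/2

order-1 term: 10x^2 - 7x + 85/6
order-2 term: -20x + 12
order-3 term: 40/3
the series for exp(-(D + ∇)) f terminates at order 3
exp(-(D + ∇)) f = -(5/3)x^3 + (21/2)x^2 - 33x + 79/2


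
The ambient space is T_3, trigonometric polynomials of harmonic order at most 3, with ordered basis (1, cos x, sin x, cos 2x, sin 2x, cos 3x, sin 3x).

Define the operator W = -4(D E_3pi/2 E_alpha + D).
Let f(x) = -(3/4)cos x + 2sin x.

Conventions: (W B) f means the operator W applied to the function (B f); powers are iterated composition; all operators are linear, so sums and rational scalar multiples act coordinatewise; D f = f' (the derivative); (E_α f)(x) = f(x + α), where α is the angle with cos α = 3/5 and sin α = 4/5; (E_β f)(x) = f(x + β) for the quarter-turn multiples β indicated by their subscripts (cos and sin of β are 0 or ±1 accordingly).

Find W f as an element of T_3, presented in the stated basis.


the result is g(x) = -(63/5)cos x - (51/5)sin x

E_alpha f = (23/20)cos x + (9/5)sin x
E_3pi/2 E_alpha f = -(9/5)cos x + (23/20)sin x
D E_3pi/2 E_alpha f = (23/20)cos x + (9/5)sin x
D f = 2cos x + (3/4)sin x
(D E_3pi/2 E_alpha + D) f = (63/20)cos x + (51/20)sin x
(-4(D E_3pi/2 E_alpha + D)) f = -(63/5)cos x - (51/5)sin x


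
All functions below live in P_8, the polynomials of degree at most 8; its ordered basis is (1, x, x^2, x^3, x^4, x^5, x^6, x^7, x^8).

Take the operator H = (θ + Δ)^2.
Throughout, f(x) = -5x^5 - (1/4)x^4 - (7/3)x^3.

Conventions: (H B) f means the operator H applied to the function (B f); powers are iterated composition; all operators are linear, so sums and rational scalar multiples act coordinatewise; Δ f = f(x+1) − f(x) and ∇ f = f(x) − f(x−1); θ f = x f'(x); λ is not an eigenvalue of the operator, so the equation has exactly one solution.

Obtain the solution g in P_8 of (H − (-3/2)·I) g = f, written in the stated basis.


write g with unknown coordinates in the stated basis and equate coefficients in (H − (-3/2)·I) g = f
solving from the highest basis element down gives g = -(10/53)x^5 + (1747/3710)x^4 + (5326/16695)x^3 - (31828/61215)x^2 - (36516/20405)x - 107014/183645
check: H g = -(250/53)x^5 - (1774/1855)x^4 - (5216/1855)x^3 + (15914/20405)x^2 + (54774/20405)x + 53507/61215
so H g − (-3/2)·g = -5x^5 - (1/4)x^4 - (7/3)x^3 = f ✓

the result is g(x) = -(10/53)x^5 + (1747/3710)x^4 + (5326/16695)x^3 - (31828/61215)x^2 - (36516/20405)x - 107014/183645


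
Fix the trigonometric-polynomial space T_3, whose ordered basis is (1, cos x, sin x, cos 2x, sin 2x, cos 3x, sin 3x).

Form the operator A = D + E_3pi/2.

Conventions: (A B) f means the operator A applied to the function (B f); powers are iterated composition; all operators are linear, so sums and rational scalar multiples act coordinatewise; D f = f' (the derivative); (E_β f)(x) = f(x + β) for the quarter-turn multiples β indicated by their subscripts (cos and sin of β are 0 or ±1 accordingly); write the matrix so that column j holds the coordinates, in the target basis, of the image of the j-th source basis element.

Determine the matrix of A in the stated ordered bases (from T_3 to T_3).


the matrix is [[1, 0, 0, 0, 0, 0, 0]; [0, 0, 0, 0, 0, 0, 0]; [0, 0, 0, 0, 0, 0, 0]; [0, 0, 0, -1, 2, 0, 0]; [0, 0, 0, -2, -1, 0, 0]; [0, 0, 0, 0, 0, 0, 4]; [0, 0, 0, 0, 0, -4, 0]] (rows listed top to bottom)

image of 1: 1
image of cos x: 0
image of sin x: 0
image of cos 2x: -cos 2x - 2sin 2x
image of sin 2x: 2cos 2x - sin 2x
image of cos 3x: -4sin 3x
image of sin 3x: 4cos 3x
each image's coordinates form column j of the matrix


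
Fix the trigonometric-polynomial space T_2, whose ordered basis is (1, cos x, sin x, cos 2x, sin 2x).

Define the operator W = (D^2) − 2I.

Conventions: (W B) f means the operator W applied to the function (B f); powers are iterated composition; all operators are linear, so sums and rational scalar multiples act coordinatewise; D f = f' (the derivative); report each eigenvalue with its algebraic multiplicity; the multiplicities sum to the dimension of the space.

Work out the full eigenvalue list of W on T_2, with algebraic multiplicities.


image of 1: -2
image of cos x: -3cos x
image of sin x: -3sin x
image of cos 2x: -6cos 2x
image of sin 2x: -6sin 2x
the matrix is diagonal; its diagonal is (-2, -3, -3, -6, -6)
for a triangular matrix the eigenvalues are the diagonal entries, with algebraic multiplicity their repetition count

λ = -6 (multiplicity 2), λ = -3 (multiplicity 2), λ = -2 (multiplicity 1)


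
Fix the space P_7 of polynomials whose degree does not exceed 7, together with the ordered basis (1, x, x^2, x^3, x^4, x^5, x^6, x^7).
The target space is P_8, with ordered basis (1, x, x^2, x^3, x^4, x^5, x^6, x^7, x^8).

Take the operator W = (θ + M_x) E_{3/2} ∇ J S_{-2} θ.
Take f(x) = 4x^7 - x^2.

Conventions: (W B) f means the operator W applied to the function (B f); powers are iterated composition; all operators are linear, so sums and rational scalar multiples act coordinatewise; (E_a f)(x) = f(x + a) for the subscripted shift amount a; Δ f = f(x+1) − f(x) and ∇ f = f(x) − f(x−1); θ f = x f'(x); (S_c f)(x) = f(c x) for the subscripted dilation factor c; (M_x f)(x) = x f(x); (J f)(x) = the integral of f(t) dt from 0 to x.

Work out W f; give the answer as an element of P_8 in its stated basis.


θ f = 28x^7 - 2x^2
S_{-2} θ f = -3584x^7 - 8x^2
J (S_{-2} θ) f = -448x^8 - (8/3)x^3
∇ J (S_{-2} θ) f = -3584x^7 + 12544x^6 - 25088x^5 + 31360x^4 - 25088x^3 + 12536x^2 - 3576x + 1336/3
E_{3/2} ∇ J (S_{-2} θ) f = -3584x^7 - 25088x^6 - 81536x^5 - 156800x^4 - 189728x^3 - 142696x^2 - 61224x - 34466/3
θ (E_{3/2} ∇ J) (S_{-2} θ) f = -25088x^7 - 150528x^6 - 407680x^5 - 627200x^4 - 569184x^3 - 285392x^2 - 61224x
M_x (E_{3/2} ∇ J) (S_{-2} θ) f = -3584x^8 - 25088x^7 - 81536x^6 - 156800x^5 - 189728x^4 - 142696x^3 - 61224x^2 - (34466/3)x
(θ + M_x) (E_{3/2} ∇ J) (S_{-2} θ) f = -3584x^8 - 50176x^7 - 232064x^6 - 564480x^5 - 816928x^4 - 711880x^3 - 346616x^2 - (218138/3)x

the image equals g(x) = -3584x^8 - 50176x^7 - 232064x^6 - 564480x^5 - 816928x^4 - 711880x^3 - 346616x^2 - (218138/3)x


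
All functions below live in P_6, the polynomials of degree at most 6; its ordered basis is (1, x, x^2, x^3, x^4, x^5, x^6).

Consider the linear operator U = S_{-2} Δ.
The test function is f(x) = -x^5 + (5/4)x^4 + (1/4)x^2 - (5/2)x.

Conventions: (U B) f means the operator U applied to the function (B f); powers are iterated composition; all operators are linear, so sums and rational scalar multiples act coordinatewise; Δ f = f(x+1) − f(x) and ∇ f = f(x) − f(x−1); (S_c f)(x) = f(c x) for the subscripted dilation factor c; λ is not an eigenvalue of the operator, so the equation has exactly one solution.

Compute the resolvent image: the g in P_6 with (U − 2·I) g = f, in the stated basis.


write g with unknown coordinates in the stated basis and equate coefficients in (U − 2·I) g = f
solving from the highest basis element down gives g = (1/2)x^5 + (155/8)x^4 - 330x^3 - (13901/8)x^2 + (8773/2)x + 9355/8
check: U g = 40x^4 - 660x^3 - 3475x^2 + (17541/2)x + 9355/4
so U g − 2·g = -x^5 + (5/4)x^4 + (1/4)x^2 - (5/2)x = f ✓

the image equals g(x) = (1/2)x^5 + (155/8)x^4 - 330x^3 - (13901/8)x^2 + (8773/2)x + 9355/8
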